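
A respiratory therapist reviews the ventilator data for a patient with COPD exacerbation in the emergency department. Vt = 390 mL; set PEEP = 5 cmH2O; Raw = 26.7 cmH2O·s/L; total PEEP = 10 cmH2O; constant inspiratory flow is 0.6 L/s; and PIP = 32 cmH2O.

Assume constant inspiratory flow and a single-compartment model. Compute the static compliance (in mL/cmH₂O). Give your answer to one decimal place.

Total PEEP = 10 cmH2O (set 5 + intrinsic 5); this is the baseline alveolar pressure.
Equation of motion (constant flow): PIP = Vt/C + R·V̇ + PEEP.
Vt/C = PIP − R·V̇ − PEEP = 32 − 26.7×0.6 − 10 = 32 − 16.02 − 10 = 5.98 cmH2O.
C = Vt / 5.98 = 390 / 5.98 = 65.217 mL/cmH2O.

65.2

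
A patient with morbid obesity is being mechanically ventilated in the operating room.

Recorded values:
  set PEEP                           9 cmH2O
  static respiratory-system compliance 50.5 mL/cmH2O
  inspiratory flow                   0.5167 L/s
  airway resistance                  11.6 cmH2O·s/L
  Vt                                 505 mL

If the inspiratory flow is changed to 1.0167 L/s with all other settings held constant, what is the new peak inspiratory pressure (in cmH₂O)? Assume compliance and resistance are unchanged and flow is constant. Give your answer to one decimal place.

PIP = Vt/C + R·V̇ + PEEP (constant-flow equation of motion).
Only the resistive term changes: ΔPIP = R × ΔV̇ = 11.6 × (1.0167 − 0.5167) = 11.6 × 0.5 = 5.8 cmH2O.
Original PIP = 505/50.5 + 11.6×0.5167 + 9 = 24.994 cmH2O; new PIP = 24.994 + (5.8) = 30.794 cmH2O.

30.8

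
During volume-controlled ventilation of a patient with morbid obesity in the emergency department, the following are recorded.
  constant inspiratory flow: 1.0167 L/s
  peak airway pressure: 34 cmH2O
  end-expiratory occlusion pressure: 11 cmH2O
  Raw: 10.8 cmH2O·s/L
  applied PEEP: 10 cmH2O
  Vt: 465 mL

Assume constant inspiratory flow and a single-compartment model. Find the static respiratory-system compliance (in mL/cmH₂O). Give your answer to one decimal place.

38.7

Total PEEP = 11 cmH2O (set 10 + intrinsic 1); this is the baseline alveolar pressure.
Equation of motion (constant flow): PIP = Vt/C + R·V̇ + PEEP.
Vt/C = PIP − R·V̇ − PEEP = 34 − 10.8×1.0167 − 11 = 34 − 10.98 − 11 = 12.02 cmH2O.
C = Vt / 12.02 = 465 / 12.02 = 38.686 mL/cmH2O.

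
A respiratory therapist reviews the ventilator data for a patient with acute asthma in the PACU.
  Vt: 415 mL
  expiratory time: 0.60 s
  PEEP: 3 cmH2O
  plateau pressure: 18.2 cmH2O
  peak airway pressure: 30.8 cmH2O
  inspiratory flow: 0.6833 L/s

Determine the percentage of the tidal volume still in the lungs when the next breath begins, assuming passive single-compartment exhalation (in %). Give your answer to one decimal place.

R = (PIP − Pplat)/V̇ = (30.8 − 18.2) / 0.6833 = 12.6/0.6833 = 18.44 cmH2O·s/L.
C = Vt/(Pplat − PEEP) = 415.0 / (18.2 − 3) = 415.0/15.2 = 27.303 mL/cmH2O.
τ = R × C = 18.44 × 0.0273 L/cmH2O = 0.5034 s.
Fraction remaining at end-expiration = e^(−Te/τ) = e^(−0.60/0.5034) = 0.3036 → 30.36%.

30.4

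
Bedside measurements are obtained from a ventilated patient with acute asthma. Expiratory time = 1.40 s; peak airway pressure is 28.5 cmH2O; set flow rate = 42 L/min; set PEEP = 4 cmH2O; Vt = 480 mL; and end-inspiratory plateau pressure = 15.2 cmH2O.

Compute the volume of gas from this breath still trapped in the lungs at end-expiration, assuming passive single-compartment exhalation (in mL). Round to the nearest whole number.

86

Flow: 42 L/min ÷ 60 = 0.7 L/s.
R = (PIP − Pplat)/V̇ = (28.5 − 15.2) / 0.7 = 13.3/0.7 = 19.0 cmH2O·s/L.
C = Vt/(Pplat − PEEP) = 480.0 / (15.2 − 4) = 480.0/11.2 = 42.857 mL/cmH2O.
τ = R × C = 19.0 × 0.04286 L/cmH2O = 0.8143 s.
Fraction remaining = e^(−Te/τ) = e^(−1.40/0.8143) = 0.1792.
Trapped volume = 480.0 × 0.1792 = 86.016 mL.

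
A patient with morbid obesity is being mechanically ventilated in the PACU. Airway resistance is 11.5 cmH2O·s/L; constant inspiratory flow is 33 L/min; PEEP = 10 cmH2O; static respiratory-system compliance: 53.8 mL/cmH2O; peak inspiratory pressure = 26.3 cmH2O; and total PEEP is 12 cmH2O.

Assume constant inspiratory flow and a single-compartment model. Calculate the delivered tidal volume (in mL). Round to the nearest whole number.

Flow: 33 L/min ÷ 60 = 0.55 L/s.
Total PEEP = 12 cmH2O (set 10 + intrinsic 2); this is the baseline alveolar pressure.
Equation of motion (constant flow): PIP = Vt/C + R·V̇ + PEEP.
Vt/C = PIP − R·V̇ − PEEP = 26.3 − 6.325 − 12 = 7.975 cmH2O.
Vt = C × 7.975 = 53.8 × 7.975 = 429.06 mL.

429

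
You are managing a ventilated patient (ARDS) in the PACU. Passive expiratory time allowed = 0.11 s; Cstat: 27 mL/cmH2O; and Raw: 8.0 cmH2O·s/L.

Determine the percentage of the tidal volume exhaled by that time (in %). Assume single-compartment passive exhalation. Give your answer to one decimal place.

39.9

τ = R × C = 8.0 × 27 mL/cmH2O = 8.0 × 0.027 L/cmH2O = 0.216 s.
Passive exhalation: V(t)/V₀ = e^(−t/τ) = e^(−0.11/0.216) = 0.6009.
Fraction exhaled = 1 − 0.6009 = 0.3991 → 39.91%.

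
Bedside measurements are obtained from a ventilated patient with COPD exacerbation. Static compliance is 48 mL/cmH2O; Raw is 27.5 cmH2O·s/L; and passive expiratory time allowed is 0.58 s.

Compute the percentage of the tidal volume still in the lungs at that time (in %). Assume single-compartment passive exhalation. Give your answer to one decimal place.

τ = R × C = 27.5 × 48 mL/cmH2O = 27.5 × 0.048 L/cmH2O = 1.32 s.
Passive exhalation: V(t)/V₀ = e^(−t/τ) = e^(−0.58/1.32) = 0.6444.
Fraction remaining = 0.6444 → 64.44%.

64.4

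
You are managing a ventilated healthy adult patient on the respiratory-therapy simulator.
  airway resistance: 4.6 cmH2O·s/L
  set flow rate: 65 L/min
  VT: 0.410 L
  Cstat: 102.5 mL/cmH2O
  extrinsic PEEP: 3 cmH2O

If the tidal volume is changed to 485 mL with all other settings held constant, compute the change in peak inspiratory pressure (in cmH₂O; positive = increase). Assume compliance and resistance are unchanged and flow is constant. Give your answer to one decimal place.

PIP = Vt/C + R·V̇ + PEEP (constant-flow equation of motion).
Only the elastic term changes: ΔPIP = ΔVt / C = (485 − 410) / 102.5 = 0.7317 cmH2O.

0.7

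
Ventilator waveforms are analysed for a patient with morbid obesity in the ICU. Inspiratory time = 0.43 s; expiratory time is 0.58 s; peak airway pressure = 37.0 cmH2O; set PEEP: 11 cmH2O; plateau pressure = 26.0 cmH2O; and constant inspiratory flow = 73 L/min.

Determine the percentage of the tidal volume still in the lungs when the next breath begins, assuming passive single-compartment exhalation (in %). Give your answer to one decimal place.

Flow: 73 L/min ÷ 60 = 1.2167 L/s.
Vt = flow × Ti = 1.2167 L/s × 0.43 s × 1000 mL/L = 523.18 mL.
R = (PIP − Pplat)/V̇ = (37.0 − 26.0) / 1.2167 = 11.0/1.2167 = 9.041 cmH2O·s/L.
C = Vt/(Pplat − PEEP) = 523.18 / (26.0 − 11) = 523.18/15.0 = 34.879 mL/cmH2O.
τ = R × C = 9.041 × 0.03488 L/cmH2O = 0.3154 s.
Fraction remaining at end-expiration = e^(−Te/τ) = e^(−0.58/0.3154) = 0.159 → 15.9%.

15.9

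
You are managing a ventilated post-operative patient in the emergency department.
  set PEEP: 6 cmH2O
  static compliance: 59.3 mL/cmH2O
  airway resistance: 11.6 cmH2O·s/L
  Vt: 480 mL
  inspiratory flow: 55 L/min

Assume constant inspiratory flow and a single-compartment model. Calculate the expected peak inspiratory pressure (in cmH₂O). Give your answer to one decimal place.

Flow: 55 L/min ÷ 60 = 0.9167 L/s.
Equation of motion (constant flow): PIP = Vt/C + R·V̇ + PEEP.
PIP = 480/59.3 + 11.6×0.9167 + 6 = 8.094 + 10.634 + 6 = 24.728 cmH2O.

24.7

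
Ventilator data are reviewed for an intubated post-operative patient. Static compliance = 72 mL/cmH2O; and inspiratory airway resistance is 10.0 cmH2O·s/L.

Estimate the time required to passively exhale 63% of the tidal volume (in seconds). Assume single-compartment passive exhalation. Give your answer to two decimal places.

τ = R × C = 10.0 × 72 mL/cmH2O = 10.0 × 0.072 L/cmH2O = 0.72 s.
Exhaled fraction f = 1 − e^(−t/τ) → t = −τ·ln(1 − f) = −0.72·ln(0.37) = 0.7159 s.

0.72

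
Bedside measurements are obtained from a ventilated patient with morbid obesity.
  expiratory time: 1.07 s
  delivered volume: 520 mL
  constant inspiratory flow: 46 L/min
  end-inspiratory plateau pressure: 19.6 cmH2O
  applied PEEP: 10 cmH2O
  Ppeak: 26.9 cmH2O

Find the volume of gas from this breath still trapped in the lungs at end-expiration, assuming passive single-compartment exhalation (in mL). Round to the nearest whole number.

65

Flow: 46 L/min ÷ 60 = 0.7667 L/s.
R = (PIP − Pplat)/V̇ = (26.9 − 19.6) / 0.7667 = 7.3/0.7667 = 9.521 cmH2O·s/L.
C = Vt/(Pplat − PEEP) = 520.0 / (19.6 − 10) = 520.0/9.6 = 54.167 mL/cmH2O.
τ = R × C = 9.521 × 0.05417 L/cmH2O = 0.5158 s.
Fraction remaining = e^(−Te/τ) = e^(−1.07/0.5158) = 0.1256.
Trapped volume = 520.0 × 0.1256 = 65.312 mL.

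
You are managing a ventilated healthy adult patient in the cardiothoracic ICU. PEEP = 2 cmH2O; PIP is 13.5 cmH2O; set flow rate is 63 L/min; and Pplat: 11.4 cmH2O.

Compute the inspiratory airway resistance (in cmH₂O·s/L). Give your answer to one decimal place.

2.0

Flow: 63 L/min ÷ 60 = 1.05 L/s.
Raw = (PIP − Pplat) / flow = (13.5 − 11.4) / 1.05 = 2.1 / 1.05 = 2.0 cmH2O·s/L.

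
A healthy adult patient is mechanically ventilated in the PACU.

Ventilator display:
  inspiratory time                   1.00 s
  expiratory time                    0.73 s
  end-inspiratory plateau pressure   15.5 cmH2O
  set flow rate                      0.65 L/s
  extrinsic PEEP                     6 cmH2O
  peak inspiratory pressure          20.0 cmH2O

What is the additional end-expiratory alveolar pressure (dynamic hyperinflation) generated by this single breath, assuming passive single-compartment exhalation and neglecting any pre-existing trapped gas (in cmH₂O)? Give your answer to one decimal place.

2.0

Vt = flow × Ti = 0.65 L/s × 1.00 s × 1000 mL/L = 650.0 mL.
R = (PIP − Pplat)/V̇ = (20.0 − 15.5) / 0.65 = 4.5/0.65 = 6.923 cmH2O·s/L.
C = Vt/(Pplat − PEEP) = 650.0 / (15.5 − 6) = 650.0/9.5 = 68.421 mL/cmH2O.
τ = R × C = 6.923 × 0.06842 L/cmH2O = 0.4737 s.
Fraction remaining = e^(−Te/τ) = e^(−0.73/0.4737) = 0.2142; trapped volume = 650.0 × 0.2142 = 139.23 mL.
Additional alveolar pressure from trapping ≈ V_trapped / C = 139.23 / 68.421 = 2.035 cmH2O.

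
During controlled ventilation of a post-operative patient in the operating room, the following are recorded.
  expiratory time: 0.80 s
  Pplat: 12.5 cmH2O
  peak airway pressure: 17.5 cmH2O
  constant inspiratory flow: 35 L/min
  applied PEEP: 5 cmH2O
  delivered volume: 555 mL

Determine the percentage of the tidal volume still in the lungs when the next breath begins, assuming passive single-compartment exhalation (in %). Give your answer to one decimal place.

Flow: 35 L/min ÷ 60 = 0.5833 L/s.
R = (PIP − Pplat)/V̇ = (17.5 − 12.5) / 0.5833 = 5.0/0.5833 = 8.572 cmH2O·s/L.
C = Vt/(Pplat − PEEP) = 555.0 / (12.5 − 5) = 555.0/7.5 = 74.0 mL/cmH2O.
τ = R × C = 8.572 × 0.074 L/cmH2O = 0.6343 s.
Fraction remaining at end-expiration = e^(−Te/τ) = e^(−0.80/0.6343) = 0.2833 → 28.33%.

28.3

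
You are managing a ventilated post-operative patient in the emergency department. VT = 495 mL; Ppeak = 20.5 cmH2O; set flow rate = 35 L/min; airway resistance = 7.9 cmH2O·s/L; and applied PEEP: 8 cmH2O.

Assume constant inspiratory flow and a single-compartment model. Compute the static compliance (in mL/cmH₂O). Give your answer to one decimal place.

Flow: 35 L/min ÷ 60 = 0.5833 L/s.
Equation of motion (constant flow): PIP = Vt/C + R·V̇ + PEEP.
Vt/C = PIP − R·V̇ − PEEP = 20.5 − 7.9×0.5833 − 8 = 20.5 − 4.608 − 8 = 7.892 cmH2O.
C = Vt / 7.892 = 495 / 7.892 = 62.722 mL/cmH2O.

62.7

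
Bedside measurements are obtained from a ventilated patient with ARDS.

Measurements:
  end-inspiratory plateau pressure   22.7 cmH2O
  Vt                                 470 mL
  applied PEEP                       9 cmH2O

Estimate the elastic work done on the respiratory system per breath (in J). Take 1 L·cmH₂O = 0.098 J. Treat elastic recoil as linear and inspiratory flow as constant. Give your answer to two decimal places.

Elastic work ≈ ½ × (Pplat − PEEP) × Vt = 0.5 × (22.7 − 9) × 0.470 L = 0.5 × 13.7 × 0.470 = 3.22 L·cmH2O.
× 0.098 J/(L·cmH2O) → 0.3156 J.

0.32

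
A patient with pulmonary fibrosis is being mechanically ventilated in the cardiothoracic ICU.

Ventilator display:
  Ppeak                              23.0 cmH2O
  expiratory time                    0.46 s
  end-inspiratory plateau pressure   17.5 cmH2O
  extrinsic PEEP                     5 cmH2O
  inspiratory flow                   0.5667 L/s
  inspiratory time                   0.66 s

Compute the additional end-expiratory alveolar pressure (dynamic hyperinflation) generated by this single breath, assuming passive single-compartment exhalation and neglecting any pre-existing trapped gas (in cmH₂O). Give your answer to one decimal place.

2.6

Vt = flow × Ti = 0.5667 L/s × 0.66 s × 1000 mL/L = 374.02 mL.
R = (PIP − Pplat)/V̇ = (23.0 − 17.5) / 0.5667 = 5.5/0.5667 = 9.705 cmH2O·s/L.
C = Vt/(Pplat − PEEP) = 374.02 / (17.5 − 5) = 374.02/12.5 = 29.922 mL/cmH2O.
τ = R × C = 9.705 × 0.02992 L/cmH2O = 0.2904 s.
Fraction remaining = e^(−Te/τ) = e^(−0.46/0.2904) = 0.2051; trapped volume = 374.02 × 0.2051 = 76.712 mL.
Additional alveolar pressure from trapping ≈ V_trapped / C = 76.712 / 29.922 = 2.564 cmH2O.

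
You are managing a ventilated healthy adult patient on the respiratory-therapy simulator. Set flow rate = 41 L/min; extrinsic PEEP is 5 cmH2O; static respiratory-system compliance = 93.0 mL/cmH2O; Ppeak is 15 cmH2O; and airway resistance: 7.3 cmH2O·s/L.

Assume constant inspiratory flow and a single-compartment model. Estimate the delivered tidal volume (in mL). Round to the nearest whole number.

Flow: 41 L/min ÷ 60 = 0.6833 L/s.
Equation of motion (constant flow): PIP = Vt/C + R·V̇ + PEEP.
Vt/C = PIP − R·V̇ − PEEP = 15 − 4.988 − 5 = 5.012 cmH2O.
Vt = C × 5.012 = 93.0 × 5.012 = 466.12 mL.

466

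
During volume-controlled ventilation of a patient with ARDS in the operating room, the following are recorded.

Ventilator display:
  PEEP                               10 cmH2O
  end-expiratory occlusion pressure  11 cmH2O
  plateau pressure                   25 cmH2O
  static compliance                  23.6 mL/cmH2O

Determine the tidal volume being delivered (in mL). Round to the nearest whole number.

End-expiratory occlusion gives total PEEP = 11 cmH2O (intrinsic PEEP = 11 − 10 = 1). Use total PEEP for the elastic gradient.
Vt = Cstat × (Pplat − PEEPtotal) = 23.6 × (25 − 11) = 23.6 × 14.0 = 330.4 mL.

330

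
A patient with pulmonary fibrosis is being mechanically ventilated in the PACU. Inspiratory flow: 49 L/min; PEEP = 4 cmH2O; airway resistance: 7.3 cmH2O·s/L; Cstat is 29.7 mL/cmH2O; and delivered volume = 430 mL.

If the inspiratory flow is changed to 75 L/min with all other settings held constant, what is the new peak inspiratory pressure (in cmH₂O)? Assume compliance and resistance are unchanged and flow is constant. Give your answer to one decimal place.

Flow: 49 L/min ÷ 60 = 0.8167 L/s.
New flow: 75 L/min ÷ 60 = 1.25 L/s.
PIP = Vt/C + R·V̇ + PEEP (constant-flow equation of motion).
Only the resistive term changes: ΔPIP = R × ΔV̇ = 7.3 × (1.25 − 0.8167) = 7.3 × 0.4333 = 3.163 cmH2O.
Original PIP = 430/29.7 + 7.3×0.8167 + 4 = 24.44 cmH2O; new PIP = 24.44 + (3.163) = 27.603 cmH2O.

27.6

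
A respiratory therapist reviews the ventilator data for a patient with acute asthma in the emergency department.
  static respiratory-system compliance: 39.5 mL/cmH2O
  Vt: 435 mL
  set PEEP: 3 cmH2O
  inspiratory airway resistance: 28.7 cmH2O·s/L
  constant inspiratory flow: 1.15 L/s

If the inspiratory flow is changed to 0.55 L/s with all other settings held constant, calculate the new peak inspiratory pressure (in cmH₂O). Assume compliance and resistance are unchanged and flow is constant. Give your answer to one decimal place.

PIP = Vt/C + R·V̇ + PEEP (constant-flow equation of motion).
Only the resistive term changes: ΔPIP = R × ΔV̇ = 28.7 × (0.55 − 1.15) = 28.7 × -0.6 = -17.22 cmH2O.
Original PIP = 435/39.5 + 28.7×1.15 + 3 = 47.018 cmH2O; new PIP = 47.018 + (-17.22) = 29.798 cmH2O.

29.8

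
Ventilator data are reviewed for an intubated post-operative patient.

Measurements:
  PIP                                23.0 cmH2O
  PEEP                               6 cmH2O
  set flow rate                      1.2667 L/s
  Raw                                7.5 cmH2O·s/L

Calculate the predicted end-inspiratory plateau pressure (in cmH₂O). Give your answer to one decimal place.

13.5

Pplat = PIP − Raw × flow = 23.0 − 7.5 × 1.2667 = 23.0 − 9.5 = 13.5 cmH2O.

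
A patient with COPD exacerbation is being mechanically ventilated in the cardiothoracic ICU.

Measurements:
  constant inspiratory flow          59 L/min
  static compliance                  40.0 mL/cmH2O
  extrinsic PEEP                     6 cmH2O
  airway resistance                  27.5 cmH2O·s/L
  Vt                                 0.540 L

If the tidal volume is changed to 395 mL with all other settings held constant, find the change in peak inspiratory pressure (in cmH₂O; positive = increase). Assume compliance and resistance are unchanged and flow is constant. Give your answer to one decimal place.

-3.6

PIP = Vt/C + R·V̇ + PEEP (constant-flow equation of motion).
Only the elastic term changes: ΔPIP = ΔVt / C = (395 − 540) / 40.0 = -3.625 cmH2O.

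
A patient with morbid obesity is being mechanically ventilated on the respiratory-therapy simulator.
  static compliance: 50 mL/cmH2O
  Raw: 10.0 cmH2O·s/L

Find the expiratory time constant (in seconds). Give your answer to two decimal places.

τ = R × C = 10.0 × 50 mL/cmH2O = 10.0 × 0.050 L/cmH2O = 0.5 s.

0.50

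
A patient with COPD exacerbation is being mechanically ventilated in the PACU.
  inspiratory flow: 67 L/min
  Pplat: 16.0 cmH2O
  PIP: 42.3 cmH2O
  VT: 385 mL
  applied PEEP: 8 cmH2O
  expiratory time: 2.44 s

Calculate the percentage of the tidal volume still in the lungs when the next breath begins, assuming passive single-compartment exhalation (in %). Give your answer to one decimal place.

Flow: 67 L/min ÷ 60 = 1.1167 L/s.
R = (PIP − Pplat)/V̇ = (42.3 − 16.0) / 1.1167 = 26.3/1.1167 = 23.552 cmH2O·s/L.
C = Vt/(Pplat − PEEP) = 385.0 / (16.0 − 8) = 385.0/8.0 = 48.125 mL/cmH2O.
τ = R × C = 23.552 × 0.04813 L/cmH2O = 1.134 s.
Fraction remaining at end-expiration = e^(−Te/τ) = e^(−2.44/1.134) = 0.1163 → 11.63%.

11.6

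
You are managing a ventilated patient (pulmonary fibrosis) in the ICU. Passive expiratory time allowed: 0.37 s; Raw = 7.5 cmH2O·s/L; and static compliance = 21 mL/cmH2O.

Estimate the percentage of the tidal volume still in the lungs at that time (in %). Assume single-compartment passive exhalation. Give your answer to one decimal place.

τ = R × C = 7.5 × 21 mL/cmH2O = 7.5 × 0.021 L/cmH2O = 0.1575 s.
Passive exhalation: V(t)/V₀ = e^(−t/τ) = e^(−0.37/0.1575) = 0.09544.
Fraction remaining = 0.09544 → 9.544%.

9.5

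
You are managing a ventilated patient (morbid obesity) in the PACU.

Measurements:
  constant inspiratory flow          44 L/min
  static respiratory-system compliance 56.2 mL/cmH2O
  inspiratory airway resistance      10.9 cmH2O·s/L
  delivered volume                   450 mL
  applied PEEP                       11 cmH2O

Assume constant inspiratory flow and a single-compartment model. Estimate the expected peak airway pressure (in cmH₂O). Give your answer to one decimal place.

27.0

Flow: 44 L/min ÷ 60 = 0.7333 L/s.
Equation of motion (constant flow): PIP = Vt/C + R·V̇ + PEEP.
PIP = 450/56.2 + 10.9×0.7333 + 11 = 8.007 + 7.993 + 11 = 27.0 cmH2O.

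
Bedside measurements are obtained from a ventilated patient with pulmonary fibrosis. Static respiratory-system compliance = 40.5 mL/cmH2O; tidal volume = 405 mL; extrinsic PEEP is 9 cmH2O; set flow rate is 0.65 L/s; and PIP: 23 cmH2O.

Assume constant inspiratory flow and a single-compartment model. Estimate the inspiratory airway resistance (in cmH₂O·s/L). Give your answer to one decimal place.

6.2

Equation of motion (constant flow): PIP = Vt/C + R·V̇ + PEEP.
R·V̇ = PIP − Vt/C − PEEP = 23 − 405/40.5 − 9 = 23 − 10.0 − 9 = 4.0 cmH2O.
R = 4.0 / 0.65 = 6.154 cmH2O·s/L.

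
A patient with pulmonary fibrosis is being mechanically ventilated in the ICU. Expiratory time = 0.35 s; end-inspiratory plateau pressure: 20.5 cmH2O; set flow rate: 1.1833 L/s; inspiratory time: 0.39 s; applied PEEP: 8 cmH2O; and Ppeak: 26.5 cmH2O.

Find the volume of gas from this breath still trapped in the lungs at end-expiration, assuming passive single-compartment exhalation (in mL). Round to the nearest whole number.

Vt = flow × Ti = 1.1833 L/s × 0.39 s × 1000 mL/L = 461.49 mL.
R = (PIP − Pplat)/V̇ = (26.5 − 20.5) / 1.1833 = 6.0/1.1833 = 5.071 cmH2O·s/L.
C = Vt/(Pplat − PEEP) = 461.49 / (20.5 − 8) = 461.49/12.5 = 36.919 mL/cmH2O.
τ = R × C = 5.071 × 0.03692 L/cmH2O = 0.1872 s.
Fraction remaining = e^(−Te/τ) = e^(−0.35/0.1872) = 0.1542.
Trapped volume = 461.49 × 0.1542 = 71.162 mL.

71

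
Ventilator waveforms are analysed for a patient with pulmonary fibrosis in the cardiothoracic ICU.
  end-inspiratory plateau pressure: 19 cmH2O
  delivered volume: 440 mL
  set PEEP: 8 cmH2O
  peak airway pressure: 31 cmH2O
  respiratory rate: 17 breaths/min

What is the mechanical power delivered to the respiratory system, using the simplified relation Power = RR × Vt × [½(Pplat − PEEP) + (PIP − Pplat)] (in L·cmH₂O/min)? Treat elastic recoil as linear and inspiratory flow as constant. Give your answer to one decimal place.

Per-breath work = Vt × [½(Pplat−PEEP) + (PIP−Pplat)] = 0.440 × [0.5×11.0 + 12.0] = 0.440 × 17.5 = 7.7 L·cmH2O.
Power = 17 × 7.7 = 130.9 L·cmH2O/min.

130.9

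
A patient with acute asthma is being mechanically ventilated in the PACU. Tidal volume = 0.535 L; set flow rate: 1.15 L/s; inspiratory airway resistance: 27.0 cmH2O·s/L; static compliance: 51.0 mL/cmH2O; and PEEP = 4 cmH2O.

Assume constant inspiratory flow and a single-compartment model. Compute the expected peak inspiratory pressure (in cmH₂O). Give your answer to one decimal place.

Equation of motion (constant flow): PIP = Vt/C + R·V̇ + PEEP.
PIP = 535/51.0 + 27.0×1.15 + 4 = 10.49 + 31.05 + 4 = 45.54 cmH2O.

45.5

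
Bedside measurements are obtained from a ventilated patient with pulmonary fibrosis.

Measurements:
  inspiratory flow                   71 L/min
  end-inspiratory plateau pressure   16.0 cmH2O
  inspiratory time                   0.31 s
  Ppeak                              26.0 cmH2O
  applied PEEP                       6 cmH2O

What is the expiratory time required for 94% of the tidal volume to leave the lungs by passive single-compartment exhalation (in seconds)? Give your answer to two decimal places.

Flow: 71 L/min ÷ 60 = 1.1833 L/s.
Vt = flow × Ti = 1.1833 L/s × 0.31 s × 1000 mL/L = 366.82 mL.
R = (PIP − Pplat)/V̇ = (26.0 − 16.0) / 1.1833 = 10.0/1.1833 = 8.451 cmH2O·s/L.
C = Vt/(Pplat − PEEP) = 366.82 / (16.0 − 6) = 366.82/10.0 = 36.682 mL/cmH2O.
τ = R × C = 8.451 × 0.03668 L/cmH2O = 0.31 s.
t = −τ·ln(1 − 0.94) = −0.31·ln(0.06) = 0.8722 s.

0.87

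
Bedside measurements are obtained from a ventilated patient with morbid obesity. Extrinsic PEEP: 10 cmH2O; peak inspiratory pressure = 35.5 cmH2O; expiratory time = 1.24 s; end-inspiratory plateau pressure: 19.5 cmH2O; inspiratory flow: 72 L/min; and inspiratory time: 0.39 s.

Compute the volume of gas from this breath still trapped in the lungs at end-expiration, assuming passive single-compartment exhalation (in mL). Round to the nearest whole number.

71

Flow: 72 L/min ÷ 60 = 1.2 L/s.
Vt = flow × Ti = 1.2 L/s × 0.39 s × 1000 mL/L = 468.0 mL.
R = (PIP − Pplat)/V̇ = (35.5 − 19.5) / 1.2 = 16.0/1.2 = 13.333 cmH2O·s/L.
C = Vt/(Pplat − PEEP) = 468.0 / (19.5 − 10) = 468.0/9.5 = 49.263 mL/cmH2O.
τ = R × C = 13.333 × 0.04926 L/cmH2O = 0.6568 s.
Fraction remaining = e^(−Te/τ) = e^(−1.24/0.6568) = 0.1514.
Trapped volume = 468.0 × 0.1514 = 70.855 mL.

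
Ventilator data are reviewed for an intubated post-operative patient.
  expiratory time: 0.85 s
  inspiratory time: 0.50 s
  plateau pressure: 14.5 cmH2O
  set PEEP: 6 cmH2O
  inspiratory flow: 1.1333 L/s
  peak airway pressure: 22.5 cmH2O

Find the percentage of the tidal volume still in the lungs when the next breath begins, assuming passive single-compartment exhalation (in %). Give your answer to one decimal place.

16.4

Vt = flow × Ti = 1.1333 L/s × 0.50 s × 1000 mL/L = 566.65 mL.
R = (PIP − Pplat)/V̇ = (22.5 − 14.5) / 1.1333 = 8.0/1.1333 = 7.059 cmH2O·s/L.
C = Vt/(Pplat − PEEP) = 566.65 / (14.5 − 6) = 566.65/8.5 = 66.665 mL/cmH2O.
τ = R × C = 7.059 × 0.06667 L/cmH2O = 0.4706 s.
Fraction remaining at end-expiration = e^(−Te/τ) = e^(−0.85/0.4706) = 0.1643 → 16.43%.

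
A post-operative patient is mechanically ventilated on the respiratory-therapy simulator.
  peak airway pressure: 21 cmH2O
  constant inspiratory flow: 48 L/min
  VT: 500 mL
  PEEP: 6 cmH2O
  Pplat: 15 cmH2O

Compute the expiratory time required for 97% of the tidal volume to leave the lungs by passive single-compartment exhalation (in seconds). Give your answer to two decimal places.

Flow: 48 L/min ÷ 60 = 0.8 L/s.
R = (PIP − Pplat)/V̇ = (21 − 15) / 0.8 = 6.0/0.8 = 7.5 cmH2O·s/L.
C = Vt/(Pplat − PEEP) = 500.0 / (15 − 6) = 500.0/9.0 = 55.556 mL/cmH2O.
τ = R × C = 7.5 × 0.05556 L/cmH2O = 0.4167 s.
t = −τ·ln(1 − 0.97) = −0.4167·ln(0.03) = 1.461 s.

1.46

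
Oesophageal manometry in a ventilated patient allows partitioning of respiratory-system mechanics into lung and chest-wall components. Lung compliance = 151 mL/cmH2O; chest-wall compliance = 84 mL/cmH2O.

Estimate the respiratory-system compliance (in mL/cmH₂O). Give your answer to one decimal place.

Lung and chest wall are elastances in series: 1/Crs = 1/CL + 1/Ccw.
1/Crs = 1/151 + 1/84 = 0.01853.
Crs = 53.967 mL/cmH2O.

54.0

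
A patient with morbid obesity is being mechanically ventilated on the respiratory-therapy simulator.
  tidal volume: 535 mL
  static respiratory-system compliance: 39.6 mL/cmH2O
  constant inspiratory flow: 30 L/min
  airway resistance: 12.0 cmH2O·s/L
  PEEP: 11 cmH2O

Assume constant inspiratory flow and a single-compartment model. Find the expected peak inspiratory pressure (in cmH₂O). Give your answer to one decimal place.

30.5

Flow: 30 L/min ÷ 60 = 0.5 L/s.
Equation of motion (constant flow): PIP = Vt/C + R·V̇ + PEEP.
PIP = 535/39.6 + 12.0×0.5 + 11 = 13.51 + 6.0 + 11 = 30.51 cmH2O.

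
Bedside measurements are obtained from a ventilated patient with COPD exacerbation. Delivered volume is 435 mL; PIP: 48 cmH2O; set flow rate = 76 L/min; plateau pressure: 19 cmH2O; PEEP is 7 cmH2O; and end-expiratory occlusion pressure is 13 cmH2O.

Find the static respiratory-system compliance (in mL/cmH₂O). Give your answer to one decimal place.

End-expiratory occlusion gives total PEEP = 13 cmH2O (intrinsic PEEP = 13 − 7 = 6). Use total PEEP for the elastic gradient.
Cstat = Vt / (Pplat − PEEPtotal) = 435 / (19 − 13) = 435 / 6.0 = 72.5 mL/cmH2O.

72.5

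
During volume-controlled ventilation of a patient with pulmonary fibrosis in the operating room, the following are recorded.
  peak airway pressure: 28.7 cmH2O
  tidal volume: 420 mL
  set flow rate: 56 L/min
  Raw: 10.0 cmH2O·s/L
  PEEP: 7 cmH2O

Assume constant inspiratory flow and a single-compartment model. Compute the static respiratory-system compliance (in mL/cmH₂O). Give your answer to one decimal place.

34.0

Flow: 56 L/min ÷ 60 = 0.9333 L/s.
Equation of motion (constant flow): PIP = Vt/C + R·V̇ + PEEP.
Vt/C = PIP − R·V̇ − PEEP = 28.7 − 10.0×0.9333 − 7 = 28.7 − 9.333 − 7 = 12.367 cmH2O.
C = Vt / 12.367 = 420 / 12.367 = 33.961 mL/cmH2O.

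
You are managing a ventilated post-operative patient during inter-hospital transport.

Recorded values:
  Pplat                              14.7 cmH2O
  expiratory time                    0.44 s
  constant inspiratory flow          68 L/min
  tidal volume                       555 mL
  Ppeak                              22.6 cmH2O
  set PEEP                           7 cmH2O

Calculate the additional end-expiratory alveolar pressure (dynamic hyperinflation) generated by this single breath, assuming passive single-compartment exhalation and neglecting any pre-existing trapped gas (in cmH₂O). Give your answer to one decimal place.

3.2

Flow: 68 L/min ÷ 60 = 1.1333 L/s.
R = (PIP − Pplat)/V̇ = (22.6 − 14.7) / 1.1333 = 7.9/1.1333 = 6.971 cmH2O·s/L.
C = Vt/(Pplat − PEEP) = 555.0 / (14.7 − 7) = 555.0/7.7 = 72.078 mL/cmH2O.
τ = R × C = 6.971 × 0.07208 L/cmH2O = 0.5025 s.
Fraction remaining = e^(−Te/τ) = e^(−0.44/0.5025) = 0.4166; trapped volume = 555.0 × 0.4166 = 231.21 mL.
Additional alveolar pressure from trapping ≈ V_trapped / C = 231.21 / 72.078 = 3.208 cmH2O.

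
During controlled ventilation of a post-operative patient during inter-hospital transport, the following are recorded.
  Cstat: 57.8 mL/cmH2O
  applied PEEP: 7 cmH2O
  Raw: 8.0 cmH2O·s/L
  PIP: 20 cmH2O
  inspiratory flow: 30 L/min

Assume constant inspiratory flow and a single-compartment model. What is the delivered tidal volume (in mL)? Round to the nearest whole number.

520

Flow: 30 L/min ÷ 60 = 0.5 L/s.
Equation of motion (constant flow): PIP = Vt/C + R·V̇ + PEEP.
Vt/C = PIP − R·V̇ − PEEP = 20 − 4.0 − 7 = 9.0 cmH2O.
Vt = C × 9.0 = 57.8 × 9.0 = 520.2 mL.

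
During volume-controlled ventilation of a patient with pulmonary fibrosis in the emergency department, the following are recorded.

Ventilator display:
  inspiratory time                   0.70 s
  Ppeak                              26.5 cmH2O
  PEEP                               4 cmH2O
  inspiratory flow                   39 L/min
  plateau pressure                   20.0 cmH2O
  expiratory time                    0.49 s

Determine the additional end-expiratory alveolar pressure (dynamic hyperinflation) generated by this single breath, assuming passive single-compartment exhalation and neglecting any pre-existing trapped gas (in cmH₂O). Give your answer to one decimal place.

2.9

Flow: 39 L/min ÷ 60 = 0.65 L/s.
Vt = flow × Ti = 0.65 L/s × 0.70 s × 1000 mL/L = 455.0 mL.
R = (PIP − Pplat)/V̇ = (26.5 − 20.0) / 0.65 = 6.5/0.65 = 10.0 cmH2O·s/L.
C = Vt/(Pplat − PEEP) = 455.0 / (20.0 − 4) = 455.0/16.0 = 28.438 mL/cmH2O.
τ = R × C = 10.0 × 0.02844 L/cmH2O = 0.2844 s.
Fraction remaining = e^(−Te/τ) = e^(−0.49/0.2844) = 0.1785; trapped volume = 455.0 × 0.1785 = 81.218 mL.
Additional alveolar pressure from trapping ≈ V_trapped / C = 81.218 / 28.438 = 2.856 cmH2O.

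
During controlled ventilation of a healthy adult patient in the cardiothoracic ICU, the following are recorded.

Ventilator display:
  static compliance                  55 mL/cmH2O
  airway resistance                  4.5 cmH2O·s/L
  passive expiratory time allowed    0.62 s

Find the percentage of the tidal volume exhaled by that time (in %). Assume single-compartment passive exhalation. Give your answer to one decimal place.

91.8

τ = R × C = 4.5 × 55 mL/cmH2O = 4.5 × 0.055 L/cmH2O = 0.2475 s.
Passive exhalation: V(t)/V₀ = e^(−t/τ) = e^(−0.62/0.2475) = 0.08167.
Fraction exhaled = 1 − 0.08167 = 0.9183 → 91.83%.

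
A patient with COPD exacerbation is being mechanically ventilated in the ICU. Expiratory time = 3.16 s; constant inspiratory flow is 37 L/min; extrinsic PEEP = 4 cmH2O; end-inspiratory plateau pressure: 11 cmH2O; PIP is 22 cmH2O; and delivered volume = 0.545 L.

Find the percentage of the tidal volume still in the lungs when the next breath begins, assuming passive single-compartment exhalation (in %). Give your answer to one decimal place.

10.3

Flow: 37 L/min ÷ 60 = 0.6167 L/s.
R = (PIP − Pplat)/V̇ = (22 − 11) / 0.6167 = 11.0/0.6167 = 17.837 cmH2O·s/L.
C = Vt/(Pplat − PEEP) = 545.0 / (11 − 4) = 545.0/7.0 = 77.857 mL/cmH2O.
τ = R × C = 17.837 × 0.07786 L/cmH2O = 1.389 s.
Fraction remaining at end-expiration = e^(−Te/τ) = e^(−3.16/1.389) = 0.1028 → 10.28%.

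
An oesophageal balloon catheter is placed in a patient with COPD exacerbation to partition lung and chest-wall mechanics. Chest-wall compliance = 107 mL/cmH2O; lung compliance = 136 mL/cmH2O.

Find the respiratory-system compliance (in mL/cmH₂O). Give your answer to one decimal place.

59.9

Lung and chest wall are elastances in series: 1/Crs = 1/CL + 1/Ccw.
1/Crs = 1/136 + 1/107 = 0.0167.
Crs = 59.88 mL/cmH2O.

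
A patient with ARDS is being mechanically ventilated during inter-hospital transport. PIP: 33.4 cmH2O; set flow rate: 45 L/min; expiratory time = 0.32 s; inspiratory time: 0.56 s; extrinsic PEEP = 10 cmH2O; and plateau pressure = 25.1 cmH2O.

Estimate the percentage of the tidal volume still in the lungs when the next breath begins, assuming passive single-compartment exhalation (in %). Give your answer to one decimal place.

Flow: 45 L/min ÷ 60 = 0.75 L/s.
Vt = flow × Ti = 0.75 L/s × 0.56 s × 1000 mL/L = 420.0 mL.
R = (PIP − Pplat)/V̇ = (33.4 − 25.1) / 0.75 = 8.3/0.75 = 11.067 cmH2O·s/L.
C = Vt/(Pplat − PEEP) = 420.0 / (25.1 − 10) = 420.0/15.1 = 27.815 mL/cmH2O.
τ = R × C = 11.067 × 0.02782 L/cmH2O = 0.3079 s.
Fraction remaining at end-expiration = e^(−Te/τ) = e^(−0.32/0.3079) = 0.3537 → 35.37%.

35.4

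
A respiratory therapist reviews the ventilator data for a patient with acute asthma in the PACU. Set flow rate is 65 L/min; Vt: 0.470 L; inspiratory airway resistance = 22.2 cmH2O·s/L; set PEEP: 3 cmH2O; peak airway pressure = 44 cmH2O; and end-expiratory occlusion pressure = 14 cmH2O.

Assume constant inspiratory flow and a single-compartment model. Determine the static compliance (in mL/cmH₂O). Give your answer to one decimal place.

79.0

Flow: 65 L/min ÷ 60 = 1.0833 L/s.
Total PEEP = 14 cmH2O (set 3 + intrinsic 11); this is the baseline alveolar pressure.
Equation of motion (constant flow): PIP = Vt/C + R·V̇ + PEEP.
Vt/C = PIP − R·V̇ − PEEP = 44 − 22.2×1.0833 − 14 = 44 − 24.049 − 14 = 5.951 cmH2O.
C = Vt / 5.951 = 470 / 5.951 = 78.978 mL/cmH2O.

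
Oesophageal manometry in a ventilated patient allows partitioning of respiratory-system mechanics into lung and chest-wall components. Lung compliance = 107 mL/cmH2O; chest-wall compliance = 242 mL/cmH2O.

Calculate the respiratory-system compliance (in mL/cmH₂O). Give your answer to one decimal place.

74.2

Lung and chest wall are elastances in series: 1/Crs = 1/CL + 1/Ccw.
1/Crs = 1/107 + 1/242 = 0.01348.
Crs = 74.184 mL/cmH2O.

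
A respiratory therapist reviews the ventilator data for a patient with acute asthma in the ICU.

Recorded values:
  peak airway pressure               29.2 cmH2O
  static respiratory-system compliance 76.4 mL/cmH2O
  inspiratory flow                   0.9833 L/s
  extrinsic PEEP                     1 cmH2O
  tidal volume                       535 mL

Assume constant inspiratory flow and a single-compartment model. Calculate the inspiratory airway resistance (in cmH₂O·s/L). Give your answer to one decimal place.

21.6

Equation of motion (constant flow): PIP = Vt/C + R·V̇ + PEEP.
R·V̇ = PIP − Vt/C − PEEP = 29.2 − 535/76.4 − 1 = 29.2 − 7.003 − 1 = 21.197 cmH2O.
R = 21.197 / 0.9833 = 21.557 cmH2O·s/L.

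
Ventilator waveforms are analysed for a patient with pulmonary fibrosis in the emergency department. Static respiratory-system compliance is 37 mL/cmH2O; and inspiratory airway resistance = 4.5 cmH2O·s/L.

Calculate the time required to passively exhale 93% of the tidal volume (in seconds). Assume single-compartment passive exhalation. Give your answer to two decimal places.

τ = R × C = 4.5 × 37 mL/cmH2O = 4.5 × 0.037 L/cmH2O = 0.1665 s.
Exhaled fraction f = 1 − e^(−t/τ) → t = −τ·ln(1 − f) = −0.1665·ln(0.07) = 0.4428 s.

0.44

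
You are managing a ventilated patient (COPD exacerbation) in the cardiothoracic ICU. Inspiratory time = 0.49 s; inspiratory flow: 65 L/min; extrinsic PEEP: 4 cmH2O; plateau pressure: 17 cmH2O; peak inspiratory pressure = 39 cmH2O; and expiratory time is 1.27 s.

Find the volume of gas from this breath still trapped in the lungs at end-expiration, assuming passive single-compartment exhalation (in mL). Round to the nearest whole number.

115

Flow: 65 L/min ÷ 60 = 1.0833 L/s.
Vt = flow × Ti = 1.0833 L/s × 0.49 s × 1000 mL/L = 530.82 mL.
R = (PIP − Pplat)/V̇ = (39 − 17) / 1.0833 = 22.0/1.0833 = 20.308 cmH2O·s/L.
C = Vt/(Pplat − PEEP) = 530.82 / (17 − 4) = 530.82/13.0 = 40.832 mL/cmH2O.
τ = R × C = 20.308 × 0.04083 L/cmH2O = 0.8292 s.
Fraction remaining = e^(−Te/τ) = e^(−1.27/0.8292) = 0.2162.
Trapped volume = 530.82 × 0.2162 = 114.76 mL.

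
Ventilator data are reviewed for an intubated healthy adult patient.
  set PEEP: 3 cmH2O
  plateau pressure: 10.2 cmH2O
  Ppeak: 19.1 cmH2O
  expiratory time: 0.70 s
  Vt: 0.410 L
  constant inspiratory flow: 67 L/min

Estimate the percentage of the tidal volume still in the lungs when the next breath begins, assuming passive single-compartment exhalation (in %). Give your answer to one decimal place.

21.4

Flow: 67 L/min ÷ 60 = 1.1167 L/s.
R = (PIP − Pplat)/V̇ = (19.1 − 10.2) / 1.1167 = 8.9/1.1167 = 7.97 cmH2O·s/L.
C = Vt/(Pplat − PEEP) = 410.0 / (10.2 − 3) = 410.0/7.2 = 56.944 mL/cmH2O.
τ = R × C = 7.97 × 0.05694 L/cmH2O = 0.4538 s.
Fraction remaining at end-expiration = e^(−Te/τ) = e^(−0.70/0.4538) = 0.2138 → 21.38%.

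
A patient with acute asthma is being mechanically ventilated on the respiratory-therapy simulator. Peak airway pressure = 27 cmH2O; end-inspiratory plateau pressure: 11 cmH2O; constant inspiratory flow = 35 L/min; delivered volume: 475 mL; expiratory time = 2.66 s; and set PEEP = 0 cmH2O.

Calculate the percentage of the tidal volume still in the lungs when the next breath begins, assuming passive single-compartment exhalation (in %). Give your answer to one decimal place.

Flow: 35 L/min ÷ 60 = 0.5833 L/s.
R = (PIP − Pplat)/V̇ = (27 − 11) / 0.5833 = 16.0/0.5833 = 27.43 cmH2O·s/L.
C = Vt/(Pplat − PEEP) = 475.0 / (11 − 0) = 475.0/11.0 = 43.182 mL/cmH2O.
τ = R × C = 27.43 × 0.04318 L/cmH2O = 1.184 s.
Fraction remaining at end-expiration = e^(−Te/τ) = e^(−2.66/1.184) = 0.1058 → 10.58%.

10.6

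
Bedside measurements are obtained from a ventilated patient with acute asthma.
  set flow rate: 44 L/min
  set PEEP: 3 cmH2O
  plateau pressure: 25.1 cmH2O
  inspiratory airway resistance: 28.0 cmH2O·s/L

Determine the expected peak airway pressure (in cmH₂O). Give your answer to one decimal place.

Flow: 44 L/min ÷ 60 = 0.7333 L/s.
PIP = Pplat + Raw × flow = 25.1 + 28.0 × 0.7333 = 25.1 + 20.532 = 45.632 cmH2O.

45.6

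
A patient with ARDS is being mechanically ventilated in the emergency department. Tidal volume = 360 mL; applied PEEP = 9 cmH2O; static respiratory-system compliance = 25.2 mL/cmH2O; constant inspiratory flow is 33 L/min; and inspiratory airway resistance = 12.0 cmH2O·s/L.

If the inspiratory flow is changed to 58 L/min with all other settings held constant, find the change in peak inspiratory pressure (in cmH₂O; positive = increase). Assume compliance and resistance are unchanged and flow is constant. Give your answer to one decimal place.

Flow: 33 L/min ÷ 60 = 0.55 L/s.
New flow: 58 L/min ÷ 60 = 0.9667 L/s.
PIP = Vt/C + R·V̇ + PEEP (constant-flow equation of motion).
Only the resistive term changes: ΔPIP = R × ΔV̇ = 12.0 × (0.9667 − 0.55) = 12.0 × 0.4167 = 5.0 cmH2O.

5.0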